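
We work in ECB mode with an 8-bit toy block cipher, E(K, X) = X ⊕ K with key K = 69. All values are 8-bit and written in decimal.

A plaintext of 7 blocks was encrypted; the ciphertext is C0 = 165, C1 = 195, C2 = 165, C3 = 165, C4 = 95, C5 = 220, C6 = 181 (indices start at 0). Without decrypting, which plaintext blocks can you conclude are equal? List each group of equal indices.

ECB encrypts each block independently with the same key, so equal ciphertext blocks imply equal plaintext blocks.
C0 = C2 = C3 = 165, so P0 = P2 = P3.

P0 = P2 = P3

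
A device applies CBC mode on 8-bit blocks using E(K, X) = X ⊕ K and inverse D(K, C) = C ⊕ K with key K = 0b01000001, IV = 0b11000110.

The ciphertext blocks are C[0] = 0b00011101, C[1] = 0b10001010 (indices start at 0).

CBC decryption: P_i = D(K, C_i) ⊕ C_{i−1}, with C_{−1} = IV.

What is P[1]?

P[1] = 0b11010110

P[1]: D(K, 0b10001010) = 0b11001011; 0b11001011 ⊕ 0b00011101 = 0b11010110.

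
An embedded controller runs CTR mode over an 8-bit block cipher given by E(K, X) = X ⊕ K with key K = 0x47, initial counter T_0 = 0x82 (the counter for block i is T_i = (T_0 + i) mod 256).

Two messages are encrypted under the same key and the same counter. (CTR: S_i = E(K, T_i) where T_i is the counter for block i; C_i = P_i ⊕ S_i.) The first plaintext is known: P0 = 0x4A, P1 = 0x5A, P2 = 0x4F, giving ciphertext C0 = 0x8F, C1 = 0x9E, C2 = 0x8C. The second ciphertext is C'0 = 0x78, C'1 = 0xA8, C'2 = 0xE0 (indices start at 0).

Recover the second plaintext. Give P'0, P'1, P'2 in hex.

P'0 = 0xBD, P'1 = 0x6C, P'2 = 0x23

In CTR with a reused counter, both messages share the same keystream S_i, so C_i ⊕ C'_i = P_i ⊕ P'_i and thus P'_i = P_i ⊕ C_i ⊕ C'_i.
P'0: 0x4A ⊕ 0x8F ⊕ 0x78 = 0xBD.
P'1: 0x5A ⊕ 0x9E ⊕ 0xA8 = 0x6C.
P'2: 0x4F ⊕ 0x8C ⊕ 0xE0 = 0x23.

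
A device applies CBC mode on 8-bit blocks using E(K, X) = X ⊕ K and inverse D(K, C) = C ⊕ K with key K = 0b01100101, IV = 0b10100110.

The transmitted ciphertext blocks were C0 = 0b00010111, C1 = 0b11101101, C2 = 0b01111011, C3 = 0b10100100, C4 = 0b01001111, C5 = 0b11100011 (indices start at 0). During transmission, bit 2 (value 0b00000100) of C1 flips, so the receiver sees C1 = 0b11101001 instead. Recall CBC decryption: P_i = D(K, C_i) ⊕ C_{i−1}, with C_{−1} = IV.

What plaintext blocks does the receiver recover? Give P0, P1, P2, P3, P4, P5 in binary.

P0 = 0b11010100, P1 = 0b10011011, P2 = 0b11110111, P3 = 0b10111010, P4 = 0b10001110, P5 = 0b11001001

Only C1 changed, to 0b11101001. In CBC, a change in C_i garbles P_i and flips the same bit in P_{i+1}. Decrypting the received ciphertext:
P0: D(K, 0b00010111) = 0b01110010; 0b01110010 ⊕ 0b10100110 = 0b11010100.
P1: D(K, 0b11101001) = 0b10001100; 0b10001100 ⊕ 0b00010111 = 0b10011011.
P2: D(K, 0b01111011) = 0b00011110; 0b00011110 ⊕ 0b11101001 = 0b11110111.
P3: D(K, 0b10100100) = 0b11000001; 0b11000001 ⊕ 0b01111011 = 0b10111010.
P4: D(K, 0b01001111) = 0b00101010; 0b00101010 ⊕ 0b10100100 = 0b10001110.
P5: D(K, 0b11100011) = 0b10000110; 0b10000110 ⊕ 0b01001111 = 0b11001001.
Blocks that differ from the original plaintext: P1, P2.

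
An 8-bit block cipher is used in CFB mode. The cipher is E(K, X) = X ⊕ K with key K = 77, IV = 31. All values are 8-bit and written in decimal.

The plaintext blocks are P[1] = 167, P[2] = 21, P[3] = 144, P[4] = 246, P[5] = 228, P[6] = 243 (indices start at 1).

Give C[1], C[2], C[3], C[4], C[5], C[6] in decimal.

CFB encryption: C_i = P_i ⊕ E(K, C_{i−1}), with C_{0} = IV.
C[1]: E(K, 31) = 82; 167 ⊕ 82 = 245.
C[2]: E(K, 245) = 184; 21 ⊕ 184 = 173.
C[3]: E(K, 173) = 224; 144 ⊕ 224 = 112.
C[4]: E(K, 112) = 61; 246 ⊕ 61 = 203.
C[5]: E(K, 203) = 134; 228 ⊕ 134 = 98.
C[6]: E(K, 98) = 47; 243 ⊕ 47 = 220.

C[1] = 245, C[2] = 173, C[3] = 112, C[4] = 203, C[5] = 98, C[6] = 220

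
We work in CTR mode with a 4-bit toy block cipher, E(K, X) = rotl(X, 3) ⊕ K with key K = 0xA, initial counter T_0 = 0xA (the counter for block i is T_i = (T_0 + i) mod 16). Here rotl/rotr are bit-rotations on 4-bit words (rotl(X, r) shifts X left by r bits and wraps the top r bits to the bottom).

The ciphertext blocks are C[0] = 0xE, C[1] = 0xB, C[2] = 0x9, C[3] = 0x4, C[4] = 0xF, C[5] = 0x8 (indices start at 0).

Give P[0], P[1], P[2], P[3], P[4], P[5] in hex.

P[0] = 0x1, P[1] = 0xC, P[2] = 0x5, P[3] = 0x0, P[4] = 0x2, P[5] = 0xD

CTR decryption: S_i = E(K, T_i) where T_i is the counter for block i; P_i = C_i ⊕ S_i.
P[0]: T = 0xA, S = E(K, T) = 0xF; 0xE ⊕ 0xF = 0x1.
P[1]: T = 0xB, S = E(K, T) = 0x7; 0xB ⊕ 0x7 = 0xC.
P[2]: T = 0xC, S = E(K, T) = 0xC; 0x9 ⊕ 0xC = 0x5.
P[3]: T = 0xD, S = E(K, T) = 0x4; 0x4 ⊕ 0x4 = 0x0.
P[4]: T = 0xE, S = E(K, T) = 0xD; 0xF ⊕ 0xD = 0x2.
P[5]: T = 0xF, S = E(K, T) = 0x5; 0x8 ⊕ 0x5 = 0xD.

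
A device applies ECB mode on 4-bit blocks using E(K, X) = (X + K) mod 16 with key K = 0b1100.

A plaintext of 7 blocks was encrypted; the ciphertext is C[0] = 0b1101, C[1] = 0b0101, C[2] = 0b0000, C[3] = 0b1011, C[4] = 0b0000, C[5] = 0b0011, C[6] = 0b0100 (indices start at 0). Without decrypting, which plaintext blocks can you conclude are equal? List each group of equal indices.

ECB encrypts each block independently with the same key, so equal ciphertext blocks imply equal plaintext blocks.
C[2] = C[4] = 0b0000, so P[2] = P[4].

P[2] = P[4]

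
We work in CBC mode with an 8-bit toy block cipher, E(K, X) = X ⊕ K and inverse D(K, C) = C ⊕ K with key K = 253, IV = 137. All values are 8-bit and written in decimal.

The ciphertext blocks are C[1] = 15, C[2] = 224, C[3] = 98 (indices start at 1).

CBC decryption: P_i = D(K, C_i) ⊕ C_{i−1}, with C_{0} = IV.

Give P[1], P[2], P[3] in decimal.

P[1]: D(K, 15) = 242; 242 ⊕ 137 = 123.
P[2]: D(K, 224) = 29; 29 ⊕ 15 = 18.
P[3]: D(K, 98) = 159; 159 ⊕ 224 = 127.

P[1] = 123, P[2] = 18, P[3] = 127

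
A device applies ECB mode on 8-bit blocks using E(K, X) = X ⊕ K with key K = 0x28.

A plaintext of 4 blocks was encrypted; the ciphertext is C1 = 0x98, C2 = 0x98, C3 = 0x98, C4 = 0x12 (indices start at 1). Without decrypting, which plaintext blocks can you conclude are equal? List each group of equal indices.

P1 = P2 = P3

ECB encrypts each block independently with the same key, so equal ciphertext blocks imply equal plaintext blocks.
C1 = C2 = C3 = 0x98, so P1 = P2 = P3.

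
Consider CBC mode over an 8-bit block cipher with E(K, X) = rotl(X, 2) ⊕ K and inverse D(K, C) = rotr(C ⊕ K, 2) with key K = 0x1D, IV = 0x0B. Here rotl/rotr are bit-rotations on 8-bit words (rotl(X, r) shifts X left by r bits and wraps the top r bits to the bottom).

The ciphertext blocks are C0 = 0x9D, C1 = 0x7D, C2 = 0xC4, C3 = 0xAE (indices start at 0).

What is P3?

CBC decryption: P_i = D(K, C_i) ⊕ C_{i−1}, with C_{−1} = IV.
P3: D(K, 0xAE) = 0xEC; 0xEC ⊕ 0xC4 = 0x28.

P3 = 0x28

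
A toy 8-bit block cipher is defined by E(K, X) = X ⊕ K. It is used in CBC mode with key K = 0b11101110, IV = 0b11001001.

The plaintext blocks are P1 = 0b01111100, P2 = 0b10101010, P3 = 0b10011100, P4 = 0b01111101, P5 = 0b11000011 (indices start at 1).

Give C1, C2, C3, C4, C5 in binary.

CBC encryption: C_i = E(K, P_i ⊕ C_{i−1}), with C_{0} = IV.
C1: P1 ⊕ 0b11001001 = 0b10110101; E(K, 0b10110101) = 0b01011011.
C2: P2 ⊕ 0b01011011 = 0b11110001; E(K, 0b11110001) = 0b00011111.
C3: P3 ⊕ 0b00011111 = 0b10000011; E(K, 0b10000011) = 0b01101101.
C4: P4 ⊕ 0b01101101 = 0b00010000; E(K, 0b00010000) = 0b11111110.
C5: P5 ⊕ 0b11111110 = 0b00111101; E(K, 0b00111101) = 0b11010011.

C1 = 0b01011011, C2 = 0b00011111, C3 = 0b01101101, C4 = 0b11111110, C5 = 0b11010011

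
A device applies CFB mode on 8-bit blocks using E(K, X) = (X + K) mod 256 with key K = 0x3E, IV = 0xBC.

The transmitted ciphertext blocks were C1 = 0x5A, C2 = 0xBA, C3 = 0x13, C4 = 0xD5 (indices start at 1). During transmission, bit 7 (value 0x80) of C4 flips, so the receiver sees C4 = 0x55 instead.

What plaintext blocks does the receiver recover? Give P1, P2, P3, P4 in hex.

P1 = 0xA0, P2 = 0x22, P3 = 0xEB, P4 = 0x04

CFB decryption: P_i = C_i ⊕ E(K, C_{i−1}), with C_{0} = IV.
Only C4 changed, to 0x55. In CFB, a change in C_i flips the same bit in P_i and garbles P_{i+1}. Decrypting the received ciphertext:
P1: E(K, 0xBC) = 0xFA; 0x5A ⊕ 0xFA = 0xA0.
P2: E(K, 0x5A) = 0x98; 0xBA ⊕ 0x98 = 0x22.
P3: E(K, 0xBA) = 0xF8; 0x13 ⊕ 0xF8 = 0xEB.
P4: E(K, 0x13) = 0x51; 0x55 ⊕ 0x51 = 0x04.
Blocks that differ from the original plaintext: P4.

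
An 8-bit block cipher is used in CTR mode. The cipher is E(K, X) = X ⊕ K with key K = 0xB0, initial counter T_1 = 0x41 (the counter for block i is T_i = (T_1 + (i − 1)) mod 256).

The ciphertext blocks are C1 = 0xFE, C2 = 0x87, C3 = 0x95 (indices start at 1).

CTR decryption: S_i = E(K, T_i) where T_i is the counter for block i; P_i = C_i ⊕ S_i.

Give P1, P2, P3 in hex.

P1: T = 0x41, S = E(K, T) = 0xF1; 0xFE ⊕ 0xF1 = 0x0F.
P2: T = 0x42, S = E(K, T) = 0xF2; 0x87 ⊕ 0xF2 = 0x75.
P3: T = 0x43, S = E(K, T) = 0xF3; 0x95 ⊕ 0xF3 = 0x66.

P1 = 0x0F, P2 = 0x75, P3 = 0x66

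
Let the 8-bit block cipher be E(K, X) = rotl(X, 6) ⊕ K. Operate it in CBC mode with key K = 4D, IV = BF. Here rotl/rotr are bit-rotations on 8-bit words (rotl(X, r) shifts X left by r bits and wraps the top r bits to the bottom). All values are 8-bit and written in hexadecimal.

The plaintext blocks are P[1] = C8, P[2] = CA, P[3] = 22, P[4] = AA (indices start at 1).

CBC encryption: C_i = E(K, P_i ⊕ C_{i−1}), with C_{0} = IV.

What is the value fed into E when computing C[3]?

F9

C[1]: P[1] ⊕ BF = 77; E(K, 77) = 90.
C[2]: P[2] ⊕ 90 = 5A; E(K, 5A) = DB.
C[3]: P[3] ⊕ DB = F9; E(K, F9) = 33.
So the input to E for block [3] is F9.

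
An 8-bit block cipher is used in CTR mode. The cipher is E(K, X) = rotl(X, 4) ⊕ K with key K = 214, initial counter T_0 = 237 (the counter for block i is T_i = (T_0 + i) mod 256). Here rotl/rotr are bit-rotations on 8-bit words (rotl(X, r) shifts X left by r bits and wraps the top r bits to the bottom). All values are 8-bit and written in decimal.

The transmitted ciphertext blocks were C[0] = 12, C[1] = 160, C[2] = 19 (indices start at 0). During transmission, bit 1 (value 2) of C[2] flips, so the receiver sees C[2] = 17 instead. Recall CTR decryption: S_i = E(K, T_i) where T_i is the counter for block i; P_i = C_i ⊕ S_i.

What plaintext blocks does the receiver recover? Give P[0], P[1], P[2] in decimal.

P[0] = 4, P[1] = 152, P[2] = 57

Only C[2] changed, to 17. In CTR, a change in C_i flips the same bit in P_i only; the keystream is unaffected. Decrypting the received ciphertext:
P[0]: T = 237, S = E(K, T) = 8; 12 ⊕ 8 = 4.
P[1]: T = 238, S = E(K, T) = 56; 160 ⊕ 56 = 152.
P[2]: T = 239, S = E(K, T) = 40; 17 ⊕ 40 = 57.
Blocks that differ from the original plaintext: P[2].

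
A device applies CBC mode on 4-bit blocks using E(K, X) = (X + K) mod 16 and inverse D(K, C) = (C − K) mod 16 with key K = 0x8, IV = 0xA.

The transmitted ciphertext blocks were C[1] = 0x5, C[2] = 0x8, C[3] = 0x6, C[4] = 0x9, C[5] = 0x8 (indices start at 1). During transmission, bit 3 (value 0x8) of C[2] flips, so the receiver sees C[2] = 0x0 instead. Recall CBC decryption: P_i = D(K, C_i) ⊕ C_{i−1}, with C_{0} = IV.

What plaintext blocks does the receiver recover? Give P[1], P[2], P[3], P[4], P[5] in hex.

P[1] = 0x7, P[2] = 0xD, P[3] = 0xE, P[4] = 0x7, P[5] = 0x9

Only C[2] changed, to 0x0. In CBC, a change in C_i garbles P_i and flips the same bit in P_{i+1}. Decrypting the received ciphertext:
P[1]: D(K, 0x5) = 0xD; 0xD ⊕ 0xA = 0x7.
P[2]: D(K, 0x0) = 0x8; 0x8 ⊕ 0x5 = 0xD.
P[3]: D(K, 0x6) = 0xE; 0xE ⊕ 0x0 = 0xE.
P[4]: D(K, 0x9) = 0x1; 0x1 ⊕ 0x6 = 0x7.
P[5]: D(K, 0x8) = 0x0; 0x0 ⊕ 0x9 = 0x9.
Blocks that differ from the original plaintext: P[2], P[3].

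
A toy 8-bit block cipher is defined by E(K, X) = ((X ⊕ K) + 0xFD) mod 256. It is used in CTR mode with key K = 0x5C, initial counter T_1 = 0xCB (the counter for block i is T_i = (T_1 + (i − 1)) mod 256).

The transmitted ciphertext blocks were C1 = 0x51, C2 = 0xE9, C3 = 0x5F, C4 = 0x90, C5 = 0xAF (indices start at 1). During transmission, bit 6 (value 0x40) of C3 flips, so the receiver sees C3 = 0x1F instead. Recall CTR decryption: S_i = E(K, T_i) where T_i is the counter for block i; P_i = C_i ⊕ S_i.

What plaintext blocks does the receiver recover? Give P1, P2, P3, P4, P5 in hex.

P1 = 0xC5, P2 = 0x64, P3 = 0x91, P4 = 0x1F, P5 = 0x3F

Only C3 changed, to 0x1F. In CTR, a change in C_i flips the same bit in P_i only; the keystream is unaffected. Decrypting the received ciphertext:
P1: T = 0xCB, S = E(K, T) = 0x94; 0x51 ⊕ 0x94 = 0xC5.
P2: T = 0xCC, S = E(K, T) = 0x8D; 0xE9 ⊕ 0x8D = 0x64.
P3: T = 0xCD, S = E(K, T) = 0x8E; 0x1F ⊕ 0x8E = 0x91.
P4: T = 0xCE, S = E(K, T) = 0x8F; 0x90 ⊕ 0x8F = 0x1F.
P5: T = 0xCF, S = E(K, T) = 0x90; 0xAF ⊕ 0x90 = 0x3F.
Blocks that differ from the original plaintext: P3.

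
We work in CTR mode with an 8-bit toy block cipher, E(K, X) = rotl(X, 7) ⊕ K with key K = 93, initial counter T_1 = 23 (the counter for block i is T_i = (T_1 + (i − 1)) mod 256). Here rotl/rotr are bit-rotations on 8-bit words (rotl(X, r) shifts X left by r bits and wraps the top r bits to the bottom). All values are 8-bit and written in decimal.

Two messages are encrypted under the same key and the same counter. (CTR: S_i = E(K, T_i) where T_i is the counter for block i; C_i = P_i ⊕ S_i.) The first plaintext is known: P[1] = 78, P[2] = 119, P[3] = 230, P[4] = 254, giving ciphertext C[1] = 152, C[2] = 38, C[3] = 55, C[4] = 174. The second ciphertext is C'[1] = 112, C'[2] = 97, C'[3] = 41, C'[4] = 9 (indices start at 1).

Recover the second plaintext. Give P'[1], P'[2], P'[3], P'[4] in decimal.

P'[1] = 166, P'[2] = 48, P'[3] = 248, P'[4] = 89

In CTR with a reused counter, both messages share the same keystream S_i, so C_i ⊕ C'_i = P_i ⊕ P'_i and thus P'_i = P_i ⊕ C_i ⊕ C'_i.
P'[1]: 78 ⊕ 152 ⊕ 112 = 166.
P'[2]: 119 ⊕ 38 ⊕ 97 = 48.
P'[3]: 230 ⊕ 55 ⊕ 41 = 248.
P'[4]: 254 ⊕ 174 ⊕ 9 = 89.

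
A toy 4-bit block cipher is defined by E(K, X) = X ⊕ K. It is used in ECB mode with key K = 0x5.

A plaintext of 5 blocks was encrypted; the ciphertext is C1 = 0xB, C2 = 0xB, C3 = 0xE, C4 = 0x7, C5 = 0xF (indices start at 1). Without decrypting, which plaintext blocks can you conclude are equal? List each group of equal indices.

P1 = P2

ECB encrypts each block independently with the same key, so equal ciphertext blocks imply equal plaintext blocks.
C1 = C2 = 0xB, so P1 = P2.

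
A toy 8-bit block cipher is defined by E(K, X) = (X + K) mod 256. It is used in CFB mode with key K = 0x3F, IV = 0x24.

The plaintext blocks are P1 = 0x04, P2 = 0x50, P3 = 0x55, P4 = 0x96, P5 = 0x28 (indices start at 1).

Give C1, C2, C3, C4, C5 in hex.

C1 = 0x67, C2 = 0xF6, C3 = 0x60, C4 = 0x09, C5 = 0x60

CFB encryption: C_i = P_i ⊕ E(K, C_{i−1}), with C_{0} = IV.
C1: E(K, 0x24) = 0x63; 0x04 ⊕ 0x63 = 0x67.
C2: E(K, 0x67) = 0xA6; 0x50 ⊕ 0xA6 = 0xF6.
C3: E(K, 0xF6) = 0x35; 0x55 ⊕ 0x35 = 0x60.
C4: E(K, 0x60) = 0x9F; 0x96 ⊕ 0x9F = 0x09.
C5: E(K, 0x09) = 0x48; 0x28 ⊕ 0x48 = 0x60.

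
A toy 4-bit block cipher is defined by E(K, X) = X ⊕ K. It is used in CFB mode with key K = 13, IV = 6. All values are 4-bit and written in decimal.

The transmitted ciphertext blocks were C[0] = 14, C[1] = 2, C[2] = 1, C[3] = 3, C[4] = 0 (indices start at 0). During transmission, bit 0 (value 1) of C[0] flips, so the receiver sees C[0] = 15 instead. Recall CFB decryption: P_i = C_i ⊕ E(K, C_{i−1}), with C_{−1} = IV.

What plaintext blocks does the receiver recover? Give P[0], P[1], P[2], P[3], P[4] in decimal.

Only C[0] changed, to 15. In CFB, a change in C_i flips the same bit in P_i and garbles P_{i+1}. Decrypting the received ciphertext:
P[0]: E(K, 6) = 11; 15 ⊕ 11 = 4.
P[1]: E(K, 15) = 2; 2 ⊕ 2 = 0.
P[2]: E(K, 2) = 15; 1 ⊕ 15 = 14.
P[3]: E(K, 1) = 12; 3 ⊕ 12 = 15.
P[4]: E(K, 3) = 14; 0 ⊕ 14 = 14.
Blocks that differ from the original plaintext: P[0], P[1].

P[0] = 4, P[1] = 0, P[2] = 14, P[3] = 15, P[4] = 14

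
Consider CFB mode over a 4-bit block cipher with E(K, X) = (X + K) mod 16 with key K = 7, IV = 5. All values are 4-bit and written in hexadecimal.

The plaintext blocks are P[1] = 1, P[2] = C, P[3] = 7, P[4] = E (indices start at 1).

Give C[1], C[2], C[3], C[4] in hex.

C[1] = D, C[2] = 8, C[3] = 8, C[4] = 1

CFB encryption: C_i = P_i ⊕ E(K, C_{i−1}), with C_{0} = IV.
C[1]: E(K, 5) = C; 1 ⊕ C = D.
C[2]: E(K, D) = 4; C ⊕ 4 = 8.
C[3]: E(K, 8) = F; 7 ⊕ F = 8.
C[4]: E(K, 8) = F; E ⊕ F = 1.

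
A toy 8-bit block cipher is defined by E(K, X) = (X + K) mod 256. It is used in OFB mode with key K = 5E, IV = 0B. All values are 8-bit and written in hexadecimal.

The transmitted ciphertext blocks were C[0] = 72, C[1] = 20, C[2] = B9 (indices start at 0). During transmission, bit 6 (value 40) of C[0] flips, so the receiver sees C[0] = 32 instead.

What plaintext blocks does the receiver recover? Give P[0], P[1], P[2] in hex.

OFB decryption: S_i = E(K, S_{i−1}) with S_{−1} = IV; P_i = C_i ⊕ S_i.
Only C[0] changed, to 32. In OFB, a change in C_i flips the same bit in P_i only; the keystream is unaffected. Decrypting the received ciphertext:
P[0]: S = E(K, 0B) = 69; 32 ⊕ 69 = 5B.
P[1]: S = E(K, 69) = C7; 20 ⊕ C7 = E7.
P[2]: S = E(K, C7) = 25; B9 ⊕ 25 = 9C.
Blocks that differ from the original plaintext: P[0].

P[0] = 5B, P[1] = E7, P[2] = 9C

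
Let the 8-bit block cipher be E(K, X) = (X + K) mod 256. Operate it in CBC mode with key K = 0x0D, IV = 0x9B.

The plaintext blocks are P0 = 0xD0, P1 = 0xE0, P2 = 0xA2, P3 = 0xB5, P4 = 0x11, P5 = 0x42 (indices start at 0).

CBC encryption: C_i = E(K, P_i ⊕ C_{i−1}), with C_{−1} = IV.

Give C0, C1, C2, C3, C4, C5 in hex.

C0: P0 ⊕ 0x9B = 0x4B; E(K, 0x4B) = 0x58.
C1: P1 ⊕ 0x58 = 0xB8; E(K, 0xB8) = 0xC5.
C2: P2 ⊕ 0xC5 = 0x67; E(K, 0x67) = 0x74.
C3: P3 ⊕ 0x74 = 0xC1; E(K, 0xC1) = 0xCE.
C4: P4 ⊕ 0xCE = 0xDF; E(K, 0xDF) = 0xEC.
C5: P5 ⊕ 0xEC = 0xAE; E(K, 0xAE) = 0xBB.

C0 = 0x58, C1 = 0xC5, C2 = 0x74, C3 = 0xCE, C4 = 0xEC, C5 = 0xBB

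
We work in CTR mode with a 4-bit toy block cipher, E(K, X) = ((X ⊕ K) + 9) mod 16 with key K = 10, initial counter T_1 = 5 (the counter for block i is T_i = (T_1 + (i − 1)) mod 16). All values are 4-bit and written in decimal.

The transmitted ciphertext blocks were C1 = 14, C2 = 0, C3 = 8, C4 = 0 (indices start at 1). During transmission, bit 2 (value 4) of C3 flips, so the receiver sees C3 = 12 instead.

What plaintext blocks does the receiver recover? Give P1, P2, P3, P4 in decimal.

P1 = 6, P2 = 5, P3 = 10, P4 = 11

CTR decryption: S_i = E(K, T_i) where T_i is the counter for block i; P_i = C_i ⊕ S_i.
Only C3 changed, to 12. In CTR, a change in C_i flips the same bit in P_i only; the keystream is unaffected. Decrypting the received ciphertext:
P1: T = 5, S = E(K, T) = 8; 14 ⊕ 8 = 6.
P2: T = 6, S = E(K, T) = 5; 0 ⊕ 5 = 5.
P3: T = 7, S = E(K, T) = 6; 12 ⊕ 6 = 10.
P4: T = 8, S = E(K, T) = 11; 0 ⊕ 11 = 11.
Blocks that differ from the original plaintext: P3.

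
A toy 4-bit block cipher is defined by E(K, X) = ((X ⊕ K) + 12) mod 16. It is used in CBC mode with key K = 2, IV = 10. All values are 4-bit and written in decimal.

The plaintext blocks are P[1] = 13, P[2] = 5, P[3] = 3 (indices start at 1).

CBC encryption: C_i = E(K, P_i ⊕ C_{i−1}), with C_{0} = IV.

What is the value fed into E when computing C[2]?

C[1]: P[1] ⊕ 10 = 7; E(K, 7) = 1.
C[2]: P[2] ⊕ 1 = 4; E(K, 4) = 2.
So the input to E for block [2] is 4.

4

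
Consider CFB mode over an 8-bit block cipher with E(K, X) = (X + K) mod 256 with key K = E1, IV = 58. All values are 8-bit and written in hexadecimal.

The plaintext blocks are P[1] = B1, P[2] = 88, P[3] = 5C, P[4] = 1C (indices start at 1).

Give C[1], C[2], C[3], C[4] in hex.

C[1] = 88, C[2] = E1, C[3] = 9E, C[4] = 63

CFB encryption: C_i = P_i ⊕ E(K, C_{i−1}), with C_{0} = IV.
C[1]: E(K, 58) = 39; B1 ⊕ 39 = 88.
C[2]: E(K, 88) = 69; 88 ⊕ 69 = E1.
C[3]: E(K, E1) = C2; 5C ⊕ C2 = 9E.
C[4]: E(K, 9E) = 7F; 1C ⊕ 7F = 63.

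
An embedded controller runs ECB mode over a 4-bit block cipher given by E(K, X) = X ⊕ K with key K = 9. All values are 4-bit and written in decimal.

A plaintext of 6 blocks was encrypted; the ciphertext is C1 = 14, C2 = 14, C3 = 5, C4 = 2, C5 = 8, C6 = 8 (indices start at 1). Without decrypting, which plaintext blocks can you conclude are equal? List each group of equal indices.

P1 = P2; P5 = P6

ECB encrypts each block independently with the same key, so equal ciphertext blocks imply equal plaintext blocks.
C1 = C2 = 14, so P1 = P2.
C5 = C6 = 8, so P5 = P6.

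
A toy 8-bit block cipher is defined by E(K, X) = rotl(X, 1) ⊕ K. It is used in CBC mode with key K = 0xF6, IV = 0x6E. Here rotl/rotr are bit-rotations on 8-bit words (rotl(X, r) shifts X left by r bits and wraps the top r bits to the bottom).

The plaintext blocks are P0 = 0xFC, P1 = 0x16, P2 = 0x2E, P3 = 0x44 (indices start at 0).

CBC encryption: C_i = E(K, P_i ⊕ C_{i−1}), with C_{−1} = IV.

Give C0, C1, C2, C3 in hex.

C0 = 0xD3, C1 = 0x7D, C2 = 0x50, C3 = 0xDE

C0: P0 ⊕ 0x6E = 0x92; E(K, 0x92) = 0xD3.
C1: P1 ⊕ 0xD3 = 0xC5; E(K, 0xC5) = 0x7D.
C2: P2 ⊕ 0x7D = 0x53; E(K, 0x53) = 0x50.
C3: P3 ⊕ 0x50 = 0x14; E(K, 0x14) = 0xDE.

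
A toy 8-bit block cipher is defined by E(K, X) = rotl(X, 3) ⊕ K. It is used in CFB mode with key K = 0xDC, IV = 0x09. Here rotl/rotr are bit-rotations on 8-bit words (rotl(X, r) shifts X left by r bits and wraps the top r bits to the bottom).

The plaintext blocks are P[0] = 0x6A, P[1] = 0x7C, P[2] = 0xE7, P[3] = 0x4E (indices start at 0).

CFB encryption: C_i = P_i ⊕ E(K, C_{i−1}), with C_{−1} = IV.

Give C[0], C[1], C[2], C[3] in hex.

C[0] = 0xFE, C[1] = 0x57, C[2] = 0x81, C[3] = 0x9E

C[0]: E(K, 0x09) = 0x94; 0x6A ⊕ 0x94 = 0xFE.
C[1]: E(K, 0xFE) = 0x2B; 0x7C ⊕ 0x2B = 0x57.
C[2]: E(K, 0x57) = 0x66; 0xE7 ⊕ 0x66 = 0x81.
C[3]: E(K, 0x81) = 0xD0; 0x4E ⊕ 0xD0 = 0x9E.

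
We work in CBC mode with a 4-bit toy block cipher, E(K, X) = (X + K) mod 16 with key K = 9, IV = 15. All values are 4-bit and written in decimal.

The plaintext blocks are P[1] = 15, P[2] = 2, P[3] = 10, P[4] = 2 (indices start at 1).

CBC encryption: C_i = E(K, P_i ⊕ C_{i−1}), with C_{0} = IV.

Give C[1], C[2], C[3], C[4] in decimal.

C[1] = 9, C[2] = 4, C[3] = 7, C[4] = 14

C[1]: P[1] ⊕ 15 = 0; E(K, 0) = 9.
C[2]: P[2] ⊕ 9 = 11; E(K, 11) = 4.
C[3]: P[3] ⊕ 4 = 14; E(K, 14) = 7.
C[4]: P[4] ⊕ 7 = 5; E(K, 5) = 14.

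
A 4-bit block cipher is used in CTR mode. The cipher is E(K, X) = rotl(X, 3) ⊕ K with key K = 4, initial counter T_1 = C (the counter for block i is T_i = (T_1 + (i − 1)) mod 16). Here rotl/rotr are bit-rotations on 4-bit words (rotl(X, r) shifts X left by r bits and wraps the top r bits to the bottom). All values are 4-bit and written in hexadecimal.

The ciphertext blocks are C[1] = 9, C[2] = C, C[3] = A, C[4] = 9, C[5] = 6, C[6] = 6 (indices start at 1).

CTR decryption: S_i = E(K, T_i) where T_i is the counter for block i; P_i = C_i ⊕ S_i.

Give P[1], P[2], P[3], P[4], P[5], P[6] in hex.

P[1] = B, P[2] = 6, P[3] = 9, P[4] = 2, P[5] = 2, P[6] = A

P[1]: T = C, S = E(K, T) = 2; 9 ⊕ 2 = B.
P[2]: T = D, S = E(K, T) = A; C ⊕ A = 6.
P[3]: T = E, S = E(K, T) = 3; A ⊕ 3 = 9.
P[4]: T = F, S = E(K, T) = B; 9 ⊕ B = 2.
P[5]: T = 0, S = E(K, T) = 4; 6 ⊕ 4 = 2.
P[6]: T = 1, S = E(K, T) = C; 6 ⊕ C = A.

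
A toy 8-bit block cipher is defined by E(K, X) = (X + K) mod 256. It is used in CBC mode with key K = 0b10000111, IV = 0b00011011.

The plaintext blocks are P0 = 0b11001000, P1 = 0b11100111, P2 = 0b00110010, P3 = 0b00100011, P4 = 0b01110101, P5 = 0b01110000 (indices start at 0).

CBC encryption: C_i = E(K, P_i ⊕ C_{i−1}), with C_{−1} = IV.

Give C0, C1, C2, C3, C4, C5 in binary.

C0 = 0b01011010, C1 = 0b01000100, C2 = 0b11111101, C3 = 0b01100101, C4 = 0b10010111, C5 = 0b01101110

C0: P0 ⊕ 0b00011011 = 0b11010011; E(K, 0b11010011) = 0b01011010.
C1: P1 ⊕ 0b01011010 = 0b10111101; E(K, 0b10111101) = 0b01000100.
C2: P2 ⊕ 0b01000100 = 0b01110110; E(K, 0b01110110) = 0b11111101.
C3: P3 ⊕ 0b11111101 = 0b11011110; E(K, 0b11011110) = 0b01100101.
C4: P4 ⊕ 0b01100101 = 0b00010000; E(K, 0b00010000) = 0b10010111.
C5: P5 ⊕ 0b10010111 = 0b11100111; E(K, 0b11100111) = 0b01101110.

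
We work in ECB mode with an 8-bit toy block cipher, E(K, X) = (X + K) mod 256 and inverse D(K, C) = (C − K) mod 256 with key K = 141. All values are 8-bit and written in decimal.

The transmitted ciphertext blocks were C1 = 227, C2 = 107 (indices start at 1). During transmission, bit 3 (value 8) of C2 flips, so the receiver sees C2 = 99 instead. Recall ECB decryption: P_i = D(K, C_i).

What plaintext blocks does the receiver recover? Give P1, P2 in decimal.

P1 = 86, P2 = 214

Only C2 changed, to 99. In ECB, a change in C_i affects only P_i. Decrypting the received ciphertext:
P1: D(K, 227) = 86.
P2: D(K, 99) = 214.
Blocks that differ from the original plaintext: P2.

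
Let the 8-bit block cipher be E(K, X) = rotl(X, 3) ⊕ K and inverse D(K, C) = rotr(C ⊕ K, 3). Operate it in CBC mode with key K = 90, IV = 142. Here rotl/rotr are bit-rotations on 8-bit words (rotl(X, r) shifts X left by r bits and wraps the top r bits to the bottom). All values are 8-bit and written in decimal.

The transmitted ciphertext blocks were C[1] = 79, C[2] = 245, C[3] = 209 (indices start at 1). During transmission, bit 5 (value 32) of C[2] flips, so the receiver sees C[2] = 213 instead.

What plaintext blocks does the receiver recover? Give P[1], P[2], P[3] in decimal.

CBC decryption: P_i = D(K, C_i) ⊕ C_{i−1}, with C_{0} = IV.
Only C[2] changed, to 213. In CBC, a change in C_i garbles P_i and flips the same bit in P_{i+1}. Decrypting the received ciphertext:
P[1]: D(K, 79) = 162; 162 ⊕ 142 = 44.
P[2]: D(K, 213) = 241; 241 ⊕ 79 = 190.
P[3]: D(K, 209) = 113; 113 ⊕ 213 = 164.
Blocks that differ from the original plaintext: P[2], P[3].

P[1] = 44, P[2] = 190, P[3] = 164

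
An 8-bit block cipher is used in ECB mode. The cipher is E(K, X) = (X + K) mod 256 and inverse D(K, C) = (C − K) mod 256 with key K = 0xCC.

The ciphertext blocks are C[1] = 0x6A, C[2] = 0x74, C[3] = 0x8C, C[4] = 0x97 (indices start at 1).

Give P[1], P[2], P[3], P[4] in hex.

P[1] = 0x9E, P[2] = 0xA8, P[3] = 0xC0, P[4] = 0xCB

ECB decryption: P_i = D(K, C_i).
P[1]: D(K, 0x6A) = 0x9E.
P[2]: D(K, 0x74) = 0xA8.
P[3]: D(K, 0x8C) = 0xC0.
P[4]: D(K, 0x97) = 0xCB.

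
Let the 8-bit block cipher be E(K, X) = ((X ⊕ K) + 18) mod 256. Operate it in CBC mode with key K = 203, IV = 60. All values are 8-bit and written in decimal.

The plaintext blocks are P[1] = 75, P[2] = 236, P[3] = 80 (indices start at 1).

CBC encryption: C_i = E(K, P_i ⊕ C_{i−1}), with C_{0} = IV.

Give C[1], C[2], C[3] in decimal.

C[1]: P[1] ⊕ 60 = 119; E(K, 119) = 206.
C[2]: P[2] ⊕ 206 = 34; E(K, 34) = 251.
C[3]: P[3] ⊕ 251 = 171; E(K, 171) = 114.

C[1] = 206, C[2] = 251, C[3] = 114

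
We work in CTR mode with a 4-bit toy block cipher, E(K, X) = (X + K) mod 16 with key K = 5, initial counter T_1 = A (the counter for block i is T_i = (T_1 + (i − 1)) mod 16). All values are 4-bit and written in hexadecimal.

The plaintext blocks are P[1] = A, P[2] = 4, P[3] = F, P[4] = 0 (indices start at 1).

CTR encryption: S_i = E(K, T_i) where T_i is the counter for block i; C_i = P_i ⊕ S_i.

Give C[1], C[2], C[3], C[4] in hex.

C[1]: T = A, S = E(K, T) = F; A ⊕ F = 5.
C[2]: T = B, S = E(K, T) = 0; 4 ⊕ 0 = 4.
C[3]: T = C, S = E(K, T) = 1; F ⊕ 1 = E.
C[4]: T = D, S = E(K, T) = 2; 0 ⊕ 2 = 2.

C[1] = 5, C[2] = 4, C[3] = E, C[4] = 2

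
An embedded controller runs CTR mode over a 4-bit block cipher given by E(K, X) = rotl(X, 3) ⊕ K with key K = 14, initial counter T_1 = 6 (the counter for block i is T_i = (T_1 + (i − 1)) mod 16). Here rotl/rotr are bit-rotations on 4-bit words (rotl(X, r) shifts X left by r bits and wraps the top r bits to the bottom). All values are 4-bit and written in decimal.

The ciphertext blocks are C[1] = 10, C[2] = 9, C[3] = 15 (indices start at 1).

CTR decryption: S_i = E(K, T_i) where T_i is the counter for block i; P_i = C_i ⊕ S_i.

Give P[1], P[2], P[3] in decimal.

P[1] = 7, P[2] = 12, P[3] = 5

P[1]: T = 6, S = E(K, T) = 13; 10 ⊕ 13 = 7.
P[2]: T = 7, S = E(K, T) = 5; 9 ⊕ 5 = 12.
P[3]: T = 8, S = E(K, T) = 10; 15 ⊕ 10 = 5.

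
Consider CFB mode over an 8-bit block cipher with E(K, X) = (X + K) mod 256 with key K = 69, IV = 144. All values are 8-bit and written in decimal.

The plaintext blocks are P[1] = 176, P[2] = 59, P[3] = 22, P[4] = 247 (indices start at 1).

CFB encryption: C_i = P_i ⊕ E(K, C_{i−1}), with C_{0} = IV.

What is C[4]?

C[1]: E(K, 144) = 213; 176 ⊕ 213 = 101.
C[2]: E(K, 101) = 170; 59 ⊕ 170 = 145.
C[3]: E(K, 145) = 214; 22 ⊕ 214 = 192.
C[4]: E(K, 192) = 5; 247 ⊕ 5 = 242.

C[4] = 242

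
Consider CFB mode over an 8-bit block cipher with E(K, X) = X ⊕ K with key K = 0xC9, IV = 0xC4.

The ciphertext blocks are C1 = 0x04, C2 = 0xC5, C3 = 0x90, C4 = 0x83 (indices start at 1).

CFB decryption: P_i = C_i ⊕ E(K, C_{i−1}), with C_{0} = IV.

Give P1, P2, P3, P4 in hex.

P1 = 0x09, P2 = 0x08, P3 = 0x9C, P4 = 0xDA

P1: E(K, 0xC4) = 0x0D; 0x04 ⊕ 0x0D = 0x09.
P2: E(K, 0x04) = 0xCD; 0xC5 ⊕ 0xCD = 0x08.
P3: E(K, 0xC5) = 0x0C; 0x90 ⊕ 0x0C = 0x9C.
P4: E(K, 0x90) = 0x59; 0x83 ⊕ 0x59 = 0xDA.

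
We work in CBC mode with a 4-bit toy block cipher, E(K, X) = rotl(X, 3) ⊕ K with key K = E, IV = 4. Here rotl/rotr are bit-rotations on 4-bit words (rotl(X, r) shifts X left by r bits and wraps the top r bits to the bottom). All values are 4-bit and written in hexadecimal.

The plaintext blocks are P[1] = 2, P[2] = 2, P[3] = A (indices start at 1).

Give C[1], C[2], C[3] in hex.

CBC encryption: C_i = E(K, P_i ⊕ C_{i−1}), with C_{0} = IV.
C[1]: P[1] ⊕ 4 = 6; E(K, 6) = D.
C[2]: P[2] ⊕ D = F; E(K, F) = 1.
C[3]: P[3] ⊕ 1 = B; E(K, B) = 3.

C[1] = D, C[2] = 1, C[3] = 3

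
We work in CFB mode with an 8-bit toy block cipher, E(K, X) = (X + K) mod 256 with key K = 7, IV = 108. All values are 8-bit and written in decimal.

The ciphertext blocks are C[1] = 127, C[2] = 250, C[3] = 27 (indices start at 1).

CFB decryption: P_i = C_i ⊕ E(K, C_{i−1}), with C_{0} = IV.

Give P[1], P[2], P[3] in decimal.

P[1]: E(K, 108) = 115; 127 ⊕ 115 = 12.
P[2]: E(K, 127) = 134; 250 ⊕ 134 = 124.
P[3]: E(K, 250) = 1; 27 ⊕ 1 = 26.

P[1] = 12, P[2] = 124, P[3] = 26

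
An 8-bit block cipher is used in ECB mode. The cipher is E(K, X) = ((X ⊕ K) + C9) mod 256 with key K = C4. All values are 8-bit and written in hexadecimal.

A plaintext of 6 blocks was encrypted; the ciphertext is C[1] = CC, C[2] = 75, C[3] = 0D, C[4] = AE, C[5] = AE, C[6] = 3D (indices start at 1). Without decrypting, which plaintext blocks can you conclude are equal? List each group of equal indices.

ECB encrypts each block independently with the same key, so equal ciphertext blocks imply equal plaintext blocks.
C[4] = C[5] = AE, so P[4] = P[5].

P[4] = P[5]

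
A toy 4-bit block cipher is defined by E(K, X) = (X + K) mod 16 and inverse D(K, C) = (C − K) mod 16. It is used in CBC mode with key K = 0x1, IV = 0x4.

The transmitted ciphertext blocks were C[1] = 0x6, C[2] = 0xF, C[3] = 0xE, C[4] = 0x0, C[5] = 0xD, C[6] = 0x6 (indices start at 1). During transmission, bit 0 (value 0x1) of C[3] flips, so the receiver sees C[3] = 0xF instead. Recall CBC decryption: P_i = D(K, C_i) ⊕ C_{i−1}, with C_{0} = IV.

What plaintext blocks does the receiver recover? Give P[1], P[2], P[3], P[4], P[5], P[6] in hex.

P[1] = 0x1, P[2] = 0x8, P[3] = 0x1, P[4] = 0x0, P[5] = 0xC, P[6] = 0x8

Only C[3] changed, to 0xF. In CBC, a change in C_i garbles P_i and flips the same bit in P_{i+1}. Decrypting the received ciphertext:
P[1]: D(K, 0x6) = 0x5; 0x5 ⊕ 0x4 = 0x1.
P[2]: D(K, 0xF) = 0xE; 0xE ⊕ 0x6 = 0x8.
P[3]: D(K, 0xF) = 0xE; 0xE ⊕ 0xF = 0x1.
P[4]: D(K, 0x0) = 0xF; 0xF ⊕ 0xF = 0x0.
P[5]: D(K, 0xD) = 0xC; 0xC ⊕ 0x0 = 0xC.
P[6]: D(K, 0x6) = 0x5; 0x5 ⊕ 0xD = 0x8.
Blocks that differ from the original plaintext: P[3], P[4].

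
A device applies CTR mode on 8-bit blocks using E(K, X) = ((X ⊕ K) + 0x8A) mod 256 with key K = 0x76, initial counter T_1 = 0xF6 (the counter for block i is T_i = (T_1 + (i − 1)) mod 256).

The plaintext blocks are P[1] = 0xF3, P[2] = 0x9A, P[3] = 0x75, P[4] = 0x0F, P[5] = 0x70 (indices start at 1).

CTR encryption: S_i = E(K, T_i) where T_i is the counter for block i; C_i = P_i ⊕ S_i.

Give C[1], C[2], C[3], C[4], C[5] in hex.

C[1]: T = 0xF6, S = E(K, T) = 0x0A; 0xF3 ⊕ 0x0A = 0xF9.
C[2]: T = 0xF7, S = E(K, T) = 0x0B; 0x9A ⊕ 0x0B = 0x91.
C[3]: T = 0xF8, S = E(K, T) = 0x18; 0x75 ⊕ 0x18 = 0x6D.
C[4]: T = 0xF9, S = E(K, T) = 0x19; 0x0F ⊕ 0x19 = 0x16.
C[5]: T = 0xFA, S = E(K, T) = 0x16; 0x70 ⊕ 0x16 = 0x66.

C[1] = 0xF9, C[2] = 0x91, C[3] = 0x6D, C[4] = 0x16, C[5] = 0x66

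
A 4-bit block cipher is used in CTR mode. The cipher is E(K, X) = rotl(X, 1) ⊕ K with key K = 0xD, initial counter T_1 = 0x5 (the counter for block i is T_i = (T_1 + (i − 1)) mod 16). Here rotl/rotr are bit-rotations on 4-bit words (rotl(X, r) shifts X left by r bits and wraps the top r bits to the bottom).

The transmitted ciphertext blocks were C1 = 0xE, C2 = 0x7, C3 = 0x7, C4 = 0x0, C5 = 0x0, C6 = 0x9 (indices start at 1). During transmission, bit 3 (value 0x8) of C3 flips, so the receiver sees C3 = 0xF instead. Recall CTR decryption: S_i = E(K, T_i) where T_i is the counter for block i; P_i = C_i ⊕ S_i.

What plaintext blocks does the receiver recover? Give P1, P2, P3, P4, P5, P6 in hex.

P1 = 0x9, P2 = 0x6, P3 = 0xC, P4 = 0xC, P5 = 0xE, P6 = 0x1

Only C3 changed, to 0xF. In CTR, a change in C_i flips the same bit in P_i only; the keystream is unaffected. Decrypting the received ciphertext:
P1: T = 0x5, S = E(K, T) = 0x7; 0xE ⊕ 0x7 = 0x9.
P2: T = 0x6, S = E(K, T) = 0x1; 0x7 ⊕ 0x1 = 0x6.
P3: T = 0x7, S = E(K, T) = 0x3; 0xF ⊕ 0x3 = 0xC.
P4: T = 0x8, S = E(K, T) = 0xC; 0x0 ⊕ 0xC = 0xC.
P5: T = 0x9, S = E(K, T) = 0xE; 0x0 ⊕ 0xE = 0xE.
P6: T = 0xA, S = E(K, T) = 0x8; 0x9 ⊕ 0x8 = 0x1.
Blocks that differ from the original plaintext: P3.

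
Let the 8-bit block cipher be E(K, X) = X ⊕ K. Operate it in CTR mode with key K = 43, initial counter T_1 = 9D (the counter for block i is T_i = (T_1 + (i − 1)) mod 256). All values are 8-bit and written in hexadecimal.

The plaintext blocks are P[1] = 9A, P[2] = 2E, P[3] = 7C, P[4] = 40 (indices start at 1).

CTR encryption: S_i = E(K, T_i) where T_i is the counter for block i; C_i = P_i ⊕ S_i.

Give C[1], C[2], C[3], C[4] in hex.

C[1]: T = 9D, S = E(K, T) = DE; 9A ⊕ DE = 44.
C[2]: T = 9E, S = E(K, T) = DD; 2E ⊕ DD = F3.
C[3]: T = 9F, S = E(K, T) = DC; 7C ⊕ DC = A0.
C[4]: T = A0, S = E(K, T) = E3; 40 ⊕ E3 = A3.

C[1] = 44, C[2] = F3, C[3] = A0, C[4] = A3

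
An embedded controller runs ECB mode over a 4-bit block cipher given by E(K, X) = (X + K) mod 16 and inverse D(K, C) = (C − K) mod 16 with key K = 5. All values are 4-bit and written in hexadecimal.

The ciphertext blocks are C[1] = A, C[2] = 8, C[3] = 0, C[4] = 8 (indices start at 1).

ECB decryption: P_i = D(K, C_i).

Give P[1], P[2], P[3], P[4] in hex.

P[1] = 5, P[2] = 3, P[3] = B, P[4] = 3

P[1]: D(K, A) = 5.
P[2]: D(K, 8) = 3.
P[3]: D(K, 0) = B.
P[4]: D(K, 8) = 3.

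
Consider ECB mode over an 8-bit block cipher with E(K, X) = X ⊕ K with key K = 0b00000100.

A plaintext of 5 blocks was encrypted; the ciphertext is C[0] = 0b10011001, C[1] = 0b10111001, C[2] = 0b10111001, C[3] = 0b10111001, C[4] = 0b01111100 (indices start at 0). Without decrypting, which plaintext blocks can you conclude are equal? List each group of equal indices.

P[1] = P[2] = P[3]

ECB encrypts each block independently with the same key, so equal ciphertext blocks imply equal plaintext blocks.
C[1] = C[2] = C[3] = 0b10111001, so P[1] = P[2] = P[3].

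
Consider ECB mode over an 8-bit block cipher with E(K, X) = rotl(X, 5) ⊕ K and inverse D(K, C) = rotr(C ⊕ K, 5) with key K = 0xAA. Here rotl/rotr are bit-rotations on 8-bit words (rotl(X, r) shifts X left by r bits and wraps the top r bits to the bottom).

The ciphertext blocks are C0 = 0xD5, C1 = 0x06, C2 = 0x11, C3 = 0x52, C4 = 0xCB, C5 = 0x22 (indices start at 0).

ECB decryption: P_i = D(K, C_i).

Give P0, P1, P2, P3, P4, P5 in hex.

P0 = 0xFB, P1 = 0x65, P2 = 0xDD, P3 = 0xC7, P4 = 0x0B, P5 = 0x44

P0: D(K, 0xD5) = 0xFB.
P1: D(K, 0x06) = 0x65.
P2: D(K, 0x11) = 0xDD.
P3: D(K, 0x52) = 0xC7.
P4: D(K, 0xCB) = 0x0B.
P5: D(K, 0x22) = 0x44.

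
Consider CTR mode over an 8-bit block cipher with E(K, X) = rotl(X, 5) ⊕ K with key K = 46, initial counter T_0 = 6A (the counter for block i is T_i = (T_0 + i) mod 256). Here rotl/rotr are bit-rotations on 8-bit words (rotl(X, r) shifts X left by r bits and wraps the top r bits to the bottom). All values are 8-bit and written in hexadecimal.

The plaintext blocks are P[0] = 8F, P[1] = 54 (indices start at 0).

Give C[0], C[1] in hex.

CTR encryption: S_i = E(K, T_i) where T_i is the counter for block i; C_i = P_i ⊕ S_i.
C[0]: T = 6A, S = E(K, T) = 0B; 8F ⊕ 0B = 84.
C[1]: T = 6B, S = E(K, T) = 2B; 54 ⊕ 2B = 7F.

C[0] = 84, C[1] = 7F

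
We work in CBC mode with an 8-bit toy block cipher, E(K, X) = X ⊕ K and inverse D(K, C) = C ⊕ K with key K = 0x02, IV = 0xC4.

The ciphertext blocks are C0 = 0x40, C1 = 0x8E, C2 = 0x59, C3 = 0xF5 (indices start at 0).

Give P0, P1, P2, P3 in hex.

CBC decryption: P_i = D(K, C_i) ⊕ C_{i−1}, with C_{−1} = IV.
P0: D(K, 0x40) = 0x42; 0x42 ⊕ 0xC4 = 0x86.
P1: D(K, 0x8E) = 0x8C; 0x8C ⊕ 0x40 = 0xCC.
P2: D(K, 0x59) = 0x5B; 0x5B ⊕ 0x8E = 0xD5.
P3: D(K, 0xF5) = 0xF7; 0xF7 ⊕ 0x59 = 0xAE.

P0 = 0x86, P1 = 0xCC, P2 = 0xD5, P3 = 0xAE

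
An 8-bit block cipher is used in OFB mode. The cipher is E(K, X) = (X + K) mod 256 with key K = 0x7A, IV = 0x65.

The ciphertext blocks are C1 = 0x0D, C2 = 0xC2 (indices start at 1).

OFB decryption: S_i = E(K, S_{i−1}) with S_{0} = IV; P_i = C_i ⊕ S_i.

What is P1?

P1 = 0xD2

P1: S = E(K, 0x65) = 0xDF; 0x0D ⊕ 0xDF = 0xD2.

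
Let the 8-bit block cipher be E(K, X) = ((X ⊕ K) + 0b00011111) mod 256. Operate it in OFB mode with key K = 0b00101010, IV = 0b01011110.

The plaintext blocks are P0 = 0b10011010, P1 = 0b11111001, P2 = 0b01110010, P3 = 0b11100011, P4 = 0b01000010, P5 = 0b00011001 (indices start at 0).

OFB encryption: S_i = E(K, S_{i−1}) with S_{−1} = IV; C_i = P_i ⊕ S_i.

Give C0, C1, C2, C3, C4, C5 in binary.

C0 = 0b00001001, C1 = 0b00100001, C2 = 0b01100011, C3 = 0b10111001, C4 = 0b11001101, C5 = 0b11011101

C0: S = E(K, 0b01011110) = 0b10010011; 0b10011010 ⊕ 0b10010011 = 0b00001001.
C1: S = E(K, 0b10010011) = 0b11011000; 0b11111001 ⊕ 0b11011000 = 0b00100001.
C2: S = E(K, 0b11011000) = 0b00010001; 0b01110010 ⊕ 0b00010001 = 0b01100011.
C3: S = E(K, 0b00010001) = 0b01011010; 0b11100011 ⊕ 0b01011010 = 0b10111001.
C4: S = E(K, 0b01011010) = 0b10001111; 0b01000010 ⊕ 0b10001111 = 0b11001101.
C5: S = E(K, 0b10001111) = 0b11000100; 0b00011001 ⊕ 0b11000100 = 0b11011101.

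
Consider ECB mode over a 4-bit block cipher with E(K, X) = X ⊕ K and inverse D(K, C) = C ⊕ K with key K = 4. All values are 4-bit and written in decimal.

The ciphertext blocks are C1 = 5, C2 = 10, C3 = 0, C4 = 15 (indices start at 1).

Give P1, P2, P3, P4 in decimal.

ECB decryption: P_i = D(K, C_i).
P1: D(K, 5) = 1.
P2: D(K, 10) = 14.
P3: D(K, 0) = 4.
P4: D(K, 15) = 11.

P1 = 1, P2 = 14, P3 = 4, P4 = 11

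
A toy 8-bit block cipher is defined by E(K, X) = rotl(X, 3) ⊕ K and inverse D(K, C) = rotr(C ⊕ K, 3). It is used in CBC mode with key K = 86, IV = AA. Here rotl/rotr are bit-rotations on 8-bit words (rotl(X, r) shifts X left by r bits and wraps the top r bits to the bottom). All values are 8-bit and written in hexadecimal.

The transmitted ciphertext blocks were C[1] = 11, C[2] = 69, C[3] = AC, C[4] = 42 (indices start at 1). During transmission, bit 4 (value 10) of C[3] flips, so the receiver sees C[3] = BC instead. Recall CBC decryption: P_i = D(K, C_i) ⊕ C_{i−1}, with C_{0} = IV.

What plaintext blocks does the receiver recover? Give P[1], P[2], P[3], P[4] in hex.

P[1] = 58, P[2] = EC, P[3] = 2E, P[4] = 24

Only C[3] changed, to BC. In CBC, a change in C_i garbles P_i and flips the same bit in P_{i+1}. Decrypting the received ciphertext:
P[1]: D(K, 11) = F2; F2 ⊕ AA = 58.
P[2]: D(K, 69) = FD; FD ⊕ 11 = EC.
P[3]: D(K, BC) = 47; 47 ⊕ 69 = 2E.
P[4]: D(K, 42) = 98; 98 ⊕ BC = 24.
Blocks that differ from the original plaintext: P[3], P[4].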